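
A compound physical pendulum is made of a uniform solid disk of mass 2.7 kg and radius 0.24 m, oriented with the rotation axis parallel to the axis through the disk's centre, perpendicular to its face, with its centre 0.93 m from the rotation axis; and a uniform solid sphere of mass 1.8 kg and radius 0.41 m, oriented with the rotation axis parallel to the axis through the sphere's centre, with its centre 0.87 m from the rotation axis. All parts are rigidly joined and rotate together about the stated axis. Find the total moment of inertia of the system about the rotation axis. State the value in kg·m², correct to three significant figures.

3.90

Solid disk: I_cm = (1/2)MR² = (1/2)(2.7)(0.24)² = 0.07776 kg·m²; centre at d = 0.93 m, so I = I_cm + Md² gives I = 0.07776 + (2.7)(0.93)² = 2.413 kg·m².
Solid sphere: I_cm = (2/5)MR² = (2/5)(1.8)(0.41)² = 0.12103 kg·m²; centre at d = 0.87 m, so I = I_cm + Md² gives I = 0.12103 + (1.8)(0.87)² = 1.4835 kg·m².
Total I = 2.413 + 1.4835 = 3.8964 kg·m².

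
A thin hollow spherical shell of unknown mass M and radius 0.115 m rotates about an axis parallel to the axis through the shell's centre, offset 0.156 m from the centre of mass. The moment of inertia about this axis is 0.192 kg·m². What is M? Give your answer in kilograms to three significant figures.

5.79

I = I_cm + Md² = (2/3)MR² + Md² = M·[0.666667·(0.115)² + (0.156)²] = M·0.033153.
So M = 0.192 / 0.033153 = 5.7914 kg.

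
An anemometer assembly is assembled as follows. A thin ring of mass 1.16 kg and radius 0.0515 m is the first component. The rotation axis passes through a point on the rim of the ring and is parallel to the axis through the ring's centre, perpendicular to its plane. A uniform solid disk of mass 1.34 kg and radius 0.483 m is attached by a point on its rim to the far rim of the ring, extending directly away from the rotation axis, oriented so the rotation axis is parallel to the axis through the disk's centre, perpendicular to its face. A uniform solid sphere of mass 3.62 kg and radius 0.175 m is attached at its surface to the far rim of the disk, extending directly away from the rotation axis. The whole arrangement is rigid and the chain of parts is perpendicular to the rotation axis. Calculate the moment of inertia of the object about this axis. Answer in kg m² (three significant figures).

6.27

Thin ring: I_cm = MR² = (1.16)(0.0515)² = 0.0030766 kg m²; centre at d = 0.0515 m, so I = I_cm + Md² gives I = 0.0030766 + (1.16)(0.0515)² = 0.0061532 kg m².
Solid disk: I_cm = (1/2)MR² = (1/2)(1.34)(0.483)² = 0.1563 kg m²; centre at d = 0.0515 + 0.0515 + 0.483 = 0.586 m, so I = I_cm + Md² gives I = 0.1563 + (1.34)(0.586)² = 0.61645 kg m².
Solid sphere: I_cm = (2/5)MR² = (2/5)(3.62)(0.175)² = 0.044345 kg m²; centre at d = 0.0515 + 0.0515 + 0.483 + 0.483 + 0.175 = 1.244 m, so I = I_cm + Md² gives I = 0.044345 + (3.62)(1.244)² = 5.6464 kg m².
Total I = 0.0061532 + 0.61645 + 5.6464 = 6.269 kg m².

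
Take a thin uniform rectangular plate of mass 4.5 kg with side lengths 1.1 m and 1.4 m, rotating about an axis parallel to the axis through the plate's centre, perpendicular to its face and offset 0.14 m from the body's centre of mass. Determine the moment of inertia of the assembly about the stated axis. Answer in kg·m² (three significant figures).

I_cm = (1/12)M(a²+b²) = (1/12)(4.5)[(1.1)² + (1.4)²] = 1.1887 kg·m²; centre at d = 0.14 m, so I = I_cm + Md² gives I = 1.1887 + (4.5)(0.14)² = 1.277 kg·m².

1.28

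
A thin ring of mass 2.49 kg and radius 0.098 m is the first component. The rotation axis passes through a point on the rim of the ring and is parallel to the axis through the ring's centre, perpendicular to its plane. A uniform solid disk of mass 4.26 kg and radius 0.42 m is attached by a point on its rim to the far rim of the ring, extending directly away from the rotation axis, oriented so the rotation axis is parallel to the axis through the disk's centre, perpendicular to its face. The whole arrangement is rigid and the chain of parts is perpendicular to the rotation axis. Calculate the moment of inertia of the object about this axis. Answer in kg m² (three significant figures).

Thin ring: I_cm = MR² = (2.49)(0.098)² = 0.023914 kg m²; centre at d = 0.098 m, so the parallel axis theorem gives I = 0.023914 + (2.49)(0.098)² = 0.047828 kg m².
Solid disk: I_cm = (1/2)MR² = (1/2)(4.26)(0.42)² = 0.37573 kg m²; centre at d = 0.098 + 0.098 + 0.42 = 0.616 m, so the parallel axis theorem gives I = 0.37573 + (4.26)(0.616)² = 1.9922 kg m².
Total I = 0.047828 + 1.9922 = 2.04 kg m².

2.04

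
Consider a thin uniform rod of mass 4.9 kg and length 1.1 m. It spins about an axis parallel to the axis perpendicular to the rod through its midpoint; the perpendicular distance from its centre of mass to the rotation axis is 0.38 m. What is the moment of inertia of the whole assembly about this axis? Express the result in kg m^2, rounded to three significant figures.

1.20

I_cm = (1/12)ML² = (1/12)(4.9)(1.1)² = 0.49408 kg m^2; centre at d = 0.38 m, so I = I_cm + Md² gives I = 0.49408 + (4.9)(0.38)² = 1.2016 kg m^2.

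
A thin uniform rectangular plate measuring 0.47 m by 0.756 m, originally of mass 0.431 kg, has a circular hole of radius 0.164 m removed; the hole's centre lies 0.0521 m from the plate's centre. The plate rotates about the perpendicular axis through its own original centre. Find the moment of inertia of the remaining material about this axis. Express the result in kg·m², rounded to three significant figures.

0.0268

Unpierced body about its centre: I₀ = (1/12)M(a²+b²) = (1/12)(0.431)[(0.47)² + (0.756)²] = 0.028462 kg·m².
The removed disk has mass m = M·πr²/(ab) = (0.431)·π(0.164)²/(0.47·0.756) = 0.10249 kg (same uniform areal density).
Its moment of inertia about the rotation axis (parallel-axis theorem): I_hole = (1/2)mr² + md² = (1/2)(0.10249)(0.164)² + (0.10249)(0.0521)² = 0.0016565 kg·m².
Treating the hole as negative mass, I = I₀ − I_hole = 0.028462 − 0.0016565 = 0.026805 kg·m².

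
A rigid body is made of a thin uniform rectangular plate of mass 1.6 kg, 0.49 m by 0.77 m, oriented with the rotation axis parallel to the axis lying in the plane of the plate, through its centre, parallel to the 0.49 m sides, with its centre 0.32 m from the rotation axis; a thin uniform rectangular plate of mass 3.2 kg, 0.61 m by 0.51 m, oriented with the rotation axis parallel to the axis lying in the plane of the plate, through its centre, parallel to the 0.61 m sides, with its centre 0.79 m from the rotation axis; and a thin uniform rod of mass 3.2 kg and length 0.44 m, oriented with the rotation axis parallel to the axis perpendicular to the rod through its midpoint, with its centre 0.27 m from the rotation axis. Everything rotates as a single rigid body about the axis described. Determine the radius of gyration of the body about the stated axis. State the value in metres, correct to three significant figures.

0.569

Rectangular plate: I_cm = (1/12)Mb² = (1/12)(1.6)(0.77)² = 0.079053 kg·m²; centre at d = 0.32 m, so the parallel axis theorem gives I = 0.079053 + (1.6)(0.32)² = 0.24289 kg·m².
Rectangular plate: I_cm = (1/12)Mb² = (1/12)(3.2)(0.51)² = 0.06936 kg·m²; centre at d = 0.79 m, so the parallel axis theorem gives I = 0.06936 + (3.2)(0.79)² = 2.0665 kg·m².
Thin rod: I_cm = (1/12)ML² = (1/12)(3.2)(0.44)² = 0.051627 kg·m²; centre at d = 0.27 m, so the parallel axis theorem gives I = 0.051627 + (3.2)(0.27)² = 0.28491 kg·m².
Total I = 2.5943 kg·m²; total mass M = 8 kg.
k = √(I/M) = √(2.5943/8) = 0.56946 m.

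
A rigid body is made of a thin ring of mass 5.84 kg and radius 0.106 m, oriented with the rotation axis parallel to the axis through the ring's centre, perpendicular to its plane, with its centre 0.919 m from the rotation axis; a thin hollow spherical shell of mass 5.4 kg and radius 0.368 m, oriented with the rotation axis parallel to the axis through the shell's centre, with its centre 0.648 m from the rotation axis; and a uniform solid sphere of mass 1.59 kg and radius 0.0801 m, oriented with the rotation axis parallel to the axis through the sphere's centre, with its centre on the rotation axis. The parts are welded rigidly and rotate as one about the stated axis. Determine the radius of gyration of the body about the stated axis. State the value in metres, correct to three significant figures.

0.778

Thin ring: I_cm = MR² = (5.84)(0.106)² = 0.065618 kg m²; centre at d = 0.919 m, so I = I_cm + Md² gives I = 0.065618 + (5.84)(0.919)² = 4.9979 kg m².
Spherical shell: I_cm = (2/3)MR² = (2/3)(5.4)(0.368)² = 0.48753 kg m²; centre at d = 0.648 m, so I = I_cm + Md² gives I = 0.48753 + (5.4)(0.648)² = 2.755 kg m².
Solid sphere: I_cm = (2/5)MR² = (2/5)(1.59)(0.0801)² = 0.0040806 kg m²; axis through the centre, so I = 0.0040806 kg m².
Total I = 7.7569 kg m²; total mass M = 12.83 kg.
k = √(I/M) = √(7.7569/12.83) = 0.77756 m.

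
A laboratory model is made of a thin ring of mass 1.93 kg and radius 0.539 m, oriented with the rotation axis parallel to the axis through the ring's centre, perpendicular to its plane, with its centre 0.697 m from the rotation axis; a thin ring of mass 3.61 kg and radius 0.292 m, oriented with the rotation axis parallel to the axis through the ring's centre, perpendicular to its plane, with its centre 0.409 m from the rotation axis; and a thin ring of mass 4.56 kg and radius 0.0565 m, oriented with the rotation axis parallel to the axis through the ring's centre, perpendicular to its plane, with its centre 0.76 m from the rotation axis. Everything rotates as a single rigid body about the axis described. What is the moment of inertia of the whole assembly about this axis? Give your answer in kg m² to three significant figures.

5.06

Thin ring: I_cm = MR² = (1.93)(0.539)² = 0.56071 kg m²; centre at d = 0.697 m, so the parallel axis theorem gives I = 0.56071 + (1.93)(0.697)² = 1.4983 kg m².
Thin ring: I_cm = MR² = (3.61)(0.292)² = 0.3078 kg m²; centre at d = 0.409 m, so the parallel axis theorem gives I = 0.3078 + (3.61)(0.409)² = 0.91169 kg m².
Thin ring: I_cm = MR² = (4.56)(0.0565)² = 0.014557 kg m²; centre at d = 0.76 m, so the parallel axis theorem gives I = 0.014557 + (4.56)(0.76)² = 2.6484 kg m².
Total I = 1.4983 + 0.91169 + 2.6484 = 5.0584 kg m².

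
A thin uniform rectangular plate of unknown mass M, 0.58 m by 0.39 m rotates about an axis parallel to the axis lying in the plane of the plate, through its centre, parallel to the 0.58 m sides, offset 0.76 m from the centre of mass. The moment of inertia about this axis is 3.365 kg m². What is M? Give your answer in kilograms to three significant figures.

I = I_cm + Md² = (1/12)Mb² + Md² = M·[0.0833333·(0.39)² + (0.76)²] = M·0.59027.
So M = 3.365 / 0.59027 = 5.7007 kg.

5.70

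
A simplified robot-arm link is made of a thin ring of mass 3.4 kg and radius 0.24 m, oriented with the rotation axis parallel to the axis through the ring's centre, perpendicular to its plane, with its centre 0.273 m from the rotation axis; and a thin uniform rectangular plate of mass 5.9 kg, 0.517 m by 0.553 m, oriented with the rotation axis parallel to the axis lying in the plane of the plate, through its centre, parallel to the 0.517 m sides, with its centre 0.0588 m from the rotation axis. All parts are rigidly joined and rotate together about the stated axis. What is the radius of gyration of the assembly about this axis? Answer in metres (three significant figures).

0.258

Thin ring: I_cm = MR² = (3.4)(0.24)² = 0.19584 kg m^2; centre at d = 0.273 m, so I = I_cm + Md² gives I = 0.19584 + (3.4)(0.273)² = 0.44924 kg m^2.
Rectangular plate: I_cm = (1/12)Mb² = (1/12)(5.9)(0.553)² = 0.15036 kg m^2; centre at d = 0.0588 m, so I = I_cm + Md² gives I = 0.15036 + (5.9)(0.0588)² = 0.17075 kg m^2.
Total I = 0.61999 kg m^2; total mass M = 9.3 kg.
k = √(I/M) = √(0.61999/9.3) = 0.2582 m.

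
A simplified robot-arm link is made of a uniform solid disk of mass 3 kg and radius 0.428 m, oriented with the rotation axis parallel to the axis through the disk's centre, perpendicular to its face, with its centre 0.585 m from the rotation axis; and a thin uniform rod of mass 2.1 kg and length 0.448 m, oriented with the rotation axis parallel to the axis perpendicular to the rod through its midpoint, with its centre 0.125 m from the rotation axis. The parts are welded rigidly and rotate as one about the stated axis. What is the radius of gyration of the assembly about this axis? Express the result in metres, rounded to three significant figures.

0.518

Solid disk: I_cm = (1/2)MR² = (1/2)(3)(0.428)² = 0.27478 kg·m²; centre at d = 0.585 m, so I = I_cm + Md² gives I = 0.27478 + (3)(0.585)² = 1.3015 kg·m².
Thin rod: I_cm = (1/12)ML² = (1/12)(2.1)(0.448)² = 0.035123 kg·m²; centre at d = 0.125 m, so I = I_cm + Md² gives I = 0.035123 + (2.1)(0.125)² = 0.067936 kg·m².
Total I = 1.3694 kg·m²; total mass M = 5.1 kg.
k = √(I/M) = √(1.3694/5.1) = 0.51818 m.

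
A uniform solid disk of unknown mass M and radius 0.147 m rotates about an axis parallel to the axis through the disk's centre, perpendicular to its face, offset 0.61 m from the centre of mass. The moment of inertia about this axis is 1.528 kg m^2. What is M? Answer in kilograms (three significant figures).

3.99

I = I_cm + Md² = (1/2)MR² + Md² = M·[0.5·(0.147)² + (0.61)²] = M·0.3829.
So M = 1.528 / 0.3829 = 3.9906 kg.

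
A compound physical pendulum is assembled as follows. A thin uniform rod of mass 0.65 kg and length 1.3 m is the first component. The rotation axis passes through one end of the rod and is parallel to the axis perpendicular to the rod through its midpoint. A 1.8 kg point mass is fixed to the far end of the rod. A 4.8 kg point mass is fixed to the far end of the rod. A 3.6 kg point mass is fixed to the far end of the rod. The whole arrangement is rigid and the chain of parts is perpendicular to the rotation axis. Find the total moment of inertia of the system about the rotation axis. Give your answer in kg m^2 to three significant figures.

Thin rod: I_cm = (1/12)ML² = (1/12)(0.65)(1.3)² = 0.091542 kg m^2; centre at d = 0.65 m, so I = I_cm + Md² gives I = 0.091542 + (0.65)(0.65)² = 0.36617 kg m^2.
Point mass: I_cm = 0; centre at d = 0.65 + 0.65 = 1.3 m, so I = I_cm + Md² gives I = 0 + (1.8)(1.3)² = 3.042 kg m^2.
Point mass: I_cm = 0; centre at d = 0.65 + 0.65 = 1.3 m, so I = I_cm + Md² gives I = 0 + (4.8)(1.3)² = 8.112 kg m^2.
Point mass: I_cm = 0; centre at d = 0.65 + 0.65 = 1.3 m, so I = I_cm + Md² gives I = 0 + (3.6)(1.3)² = 6.084 kg m^2.
Total I = 0.36617 + 3.042 + 8.112 + 6.084 = 17.604 kg m^2.

17.6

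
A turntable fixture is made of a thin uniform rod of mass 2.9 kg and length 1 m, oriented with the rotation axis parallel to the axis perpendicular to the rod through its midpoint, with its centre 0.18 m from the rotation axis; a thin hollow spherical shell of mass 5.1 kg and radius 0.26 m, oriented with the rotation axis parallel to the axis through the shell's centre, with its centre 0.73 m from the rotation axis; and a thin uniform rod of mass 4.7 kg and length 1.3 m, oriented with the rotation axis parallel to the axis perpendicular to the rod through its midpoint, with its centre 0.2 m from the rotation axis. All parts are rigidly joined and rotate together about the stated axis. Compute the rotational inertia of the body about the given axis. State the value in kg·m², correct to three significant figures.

Thin rod: I_cm = (1/12)ML² = (1/12)(2.9)(1)² = 0.24167 kg·m²; centre at d = 0.18 m, so I = I_cm + Md² gives I = 0.24167 + (2.9)(0.18)² = 0.33563 kg·m².
Spherical shell: I_cm = (2/3)MR² = (2/3)(5.1)(0.26)² = 0.22984 kg·m²; centre at d = 0.73 m, so I = I_cm + Md² gives I = 0.22984 + (5.1)(0.73)² = 2.9476 kg·m².
Thin rod: I_cm = (1/12)ML² = (1/12)(4.7)(1.3)² = 0.66192 kg·m²; centre at d = 0.2 m, so I = I_cm + Md² gives I = 0.66192 + (4.7)(0.2)² = 0.84992 kg·m².
Total I = 0.33563 + 2.9476 + 0.84992 = 4.1332 kg·m².

4.13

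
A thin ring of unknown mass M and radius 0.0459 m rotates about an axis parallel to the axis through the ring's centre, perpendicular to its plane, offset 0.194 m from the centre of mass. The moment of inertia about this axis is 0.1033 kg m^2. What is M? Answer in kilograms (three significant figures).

I = I_cm + Md² = MR² + Md² = M·[1·(0.0459)² + (0.194)²] = M·0.039743.
So M = 0.1033 / 0.039743 = 2.5992 kg.

2.60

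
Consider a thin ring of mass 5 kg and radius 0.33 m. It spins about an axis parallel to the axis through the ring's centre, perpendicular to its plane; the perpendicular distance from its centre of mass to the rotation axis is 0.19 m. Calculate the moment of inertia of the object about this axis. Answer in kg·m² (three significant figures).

0.725

I_cm = MR² = (5)(0.33)² = 0.5445 kg·m²; centre at d = 0.19 m, so the parallel axis theorem gives I = 0.5445 + (5)(0.19)² = 0.725 kg·m².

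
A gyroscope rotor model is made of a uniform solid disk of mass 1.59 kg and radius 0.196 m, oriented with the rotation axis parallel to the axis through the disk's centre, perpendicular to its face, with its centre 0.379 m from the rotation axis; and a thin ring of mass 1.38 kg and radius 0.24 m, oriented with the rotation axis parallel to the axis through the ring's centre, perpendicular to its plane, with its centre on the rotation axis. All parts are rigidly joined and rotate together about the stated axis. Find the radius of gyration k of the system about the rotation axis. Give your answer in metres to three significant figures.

Solid disk: I_cm = (1/2)MR² = (1/2)(1.59)(0.196)² = 0.030541 kg m^2; centre at d = 0.379 m, so the parallel axis theorem gives I = 0.030541 + (1.59)(0.379)² = 0.25893 kg m^2.
Thin ring: I_cm = MR² = (1.38)(0.24)² = 0.079488 kg m^2; axis through the centre, so I = 0.079488 kg m^2.
Total I = 0.33842 kg m^2; total mass M = 2.97 kg.
k = √(I/M) = √(0.33842/2.97) = 0.33756 m.

0.338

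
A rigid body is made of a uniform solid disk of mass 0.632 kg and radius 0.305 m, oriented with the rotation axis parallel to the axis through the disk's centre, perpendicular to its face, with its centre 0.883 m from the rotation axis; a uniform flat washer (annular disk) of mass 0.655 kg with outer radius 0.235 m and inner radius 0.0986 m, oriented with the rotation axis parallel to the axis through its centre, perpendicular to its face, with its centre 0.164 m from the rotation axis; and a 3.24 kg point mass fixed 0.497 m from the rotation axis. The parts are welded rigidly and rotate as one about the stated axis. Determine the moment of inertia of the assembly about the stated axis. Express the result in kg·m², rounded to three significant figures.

Solid disk: I_cm = (1/2)MR² = (1/2)(0.632)(0.305)² = 0.029396 kg·m²; centre at d = 0.883 m, so the parallel axis theorem gives I = 0.029396 + (0.632)(0.883)² = 0.52216 kg·m².
Annular disk: I_cm = (1/2)M(R²+r²) = (1/2)(0.655)[(0.235)² + (0.0986)²] = 0.02127 kg·m²; centre at d = 0.164 m, so the parallel axis theorem gives I = 0.02127 + (0.655)(0.164)² = 0.038887 kg·m².
Point mass: I_cm = 0; centre at d = 0.497 m, so the parallel axis theorem gives I = 0 + (3.24)(0.497)² = 0.80031 kg·m².
Total I = 0.52216 + 0.038887 + 0.80031 = 1.3614 kg·m².

1.36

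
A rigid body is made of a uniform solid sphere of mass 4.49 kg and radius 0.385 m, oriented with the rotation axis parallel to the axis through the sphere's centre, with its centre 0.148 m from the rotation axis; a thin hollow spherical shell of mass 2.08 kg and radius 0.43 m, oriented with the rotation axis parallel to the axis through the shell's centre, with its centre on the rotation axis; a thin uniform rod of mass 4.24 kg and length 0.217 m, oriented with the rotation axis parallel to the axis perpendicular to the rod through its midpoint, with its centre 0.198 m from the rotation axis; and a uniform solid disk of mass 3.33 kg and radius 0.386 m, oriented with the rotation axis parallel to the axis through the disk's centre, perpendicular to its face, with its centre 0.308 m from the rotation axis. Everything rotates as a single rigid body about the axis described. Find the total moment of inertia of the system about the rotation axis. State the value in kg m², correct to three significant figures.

1.37

Solid sphere: I_cm = (2/5)MR² = (2/5)(4.49)(0.385)² = 0.26621 kg m²; centre at d = 0.148 m, so the parallel axis theorem gives I = 0.26621 + (4.49)(0.148)² = 0.36456 kg m².
Spherical shell: I_cm = (2/3)MR² = (2/3)(2.08)(0.43)² = 0.25639 kg m²; axis through the centre, so I = 0.25639 kg m².
Thin rod: I_cm = (1/12)ML² = (1/12)(4.24)(0.217)² = 0.016638 kg m²; centre at d = 0.198 m, so the parallel axis theorem gives I = 0.016638 + (4.24)(0.198)² = 0.18286 kg m².
Solid disk: I_cm = (1/2)MR² = (1/2)(3.33)(0.386)² = 0.24808 kg m²; centre at d = 0.308 m, so the parallel axis theorem gives I = 0.24808 + (3.33)(0.308)² = 0.56398 kg m².
Total I = 0.36456 + 0.25639 + 0.18286 + 0.56398 = 1.3678 kg m².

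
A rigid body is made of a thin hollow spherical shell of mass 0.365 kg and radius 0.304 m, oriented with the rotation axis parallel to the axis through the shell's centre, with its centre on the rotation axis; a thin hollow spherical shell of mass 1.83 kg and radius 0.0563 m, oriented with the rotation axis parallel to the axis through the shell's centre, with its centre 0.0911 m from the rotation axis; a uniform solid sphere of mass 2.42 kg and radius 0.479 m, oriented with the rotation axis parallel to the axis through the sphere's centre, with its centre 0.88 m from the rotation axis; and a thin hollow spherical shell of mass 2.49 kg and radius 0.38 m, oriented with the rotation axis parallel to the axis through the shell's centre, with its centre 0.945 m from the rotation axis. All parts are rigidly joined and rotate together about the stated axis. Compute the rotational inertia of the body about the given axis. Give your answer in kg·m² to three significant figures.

Spherical shell: I_cm = (2/3)MR² = (2/3)(0.365)(0.304)² = 0.022488 kg·m²; axis through the centre, so I = 0.022488 kg·m².
Spherical shell: I_cm = (2/3)MR² = (2/3)(1.83)(0.0563)² = 0.003867 kg·m²; centre at d = 0.0911 m, so the parallel axis theorem gives I = 0.003867 + (1.83)(0.0911)² = 0.019055 kg·m².
Solid sphere: I_cm = (2/5)MR² = (2/5)(2.42)(0.479)² = 0.2221 kg·m²; centre at d = 0.88 m, so the parallel axis theorem gives I = 0.2221 + (2.42)(0.88)² = 2.0961 kg·m².
Spherical shell: I_cm = (2/3)MR² = (2/3)(2.49)(0.38)² = 0.2397 kg·m²; centre at d = 0.945 m, so the parallel axis theorem gives I = 0.2397 + (2.49)(0.945)² = 2.4633 kg·m².
Total I = 0.022488 + 0.019055 + 2.0961 + 2.4633 = 4.601 kg·m².

4.60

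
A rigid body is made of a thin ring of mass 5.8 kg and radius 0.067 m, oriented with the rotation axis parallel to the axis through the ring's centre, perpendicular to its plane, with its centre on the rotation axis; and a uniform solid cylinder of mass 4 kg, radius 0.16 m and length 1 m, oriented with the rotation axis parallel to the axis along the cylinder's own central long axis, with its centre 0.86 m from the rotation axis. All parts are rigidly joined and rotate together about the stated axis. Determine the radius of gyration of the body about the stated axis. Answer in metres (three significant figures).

Thin ring: I_cm = MR² = (5.8)(0.067)² = 0.026036 kg·m²; axis through the centre, so I = 0.026036 kg·m².
Solid cylinder: I_cm = (1/2)MR² = (1/2)(4)(0.16)² = 0.0512 kg·m²; centre at d = 0.86 m, so I = I_cm + Md² gives I = 0.0512 + (4)(0.86)² = 3.0096 kg·m².
Total I = 3.0356 kg·m²; total mass M = 9.8 kg.
k = √(I/M) = √(3.0356/9.8) = 0.55656 m.

0.557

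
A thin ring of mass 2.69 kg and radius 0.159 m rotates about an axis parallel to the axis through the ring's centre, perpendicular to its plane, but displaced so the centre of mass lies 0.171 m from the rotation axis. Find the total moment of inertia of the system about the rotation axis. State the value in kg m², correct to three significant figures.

0.147

I_cm = MR² = (2.69)(0.159)² = 0.068006 kg m²; centre at d = 0.171 m, so I = I_cm + Md² gives I = 0.068006 + (2.69)(0.171)² = 0.14666 kg m².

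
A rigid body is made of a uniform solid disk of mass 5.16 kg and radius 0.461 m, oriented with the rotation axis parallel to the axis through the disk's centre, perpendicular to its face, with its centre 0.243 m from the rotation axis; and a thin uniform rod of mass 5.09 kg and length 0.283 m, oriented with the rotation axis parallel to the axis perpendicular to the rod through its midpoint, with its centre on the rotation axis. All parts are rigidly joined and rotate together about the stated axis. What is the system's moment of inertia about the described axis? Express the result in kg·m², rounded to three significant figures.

Solid disk: I_cm = (1/2)MR² = (1/2)(5.16)(0.461)² = 0.5483 kg·m²; centre at d = 0.243 m, so the parallel axis theorem gives I = 0.5483 + (5.16)(0.243)² = 0.853 kg·m².
Thin rod: I_cm = (1/12)ML² = (1/12)(5.09)(0.283)² = 0.033971 kg·m²; axis through the centre, so I = 0.033971 kg·m².
Total I = 0.853 + 0.033971 = 0.88697 kg·m².

0.887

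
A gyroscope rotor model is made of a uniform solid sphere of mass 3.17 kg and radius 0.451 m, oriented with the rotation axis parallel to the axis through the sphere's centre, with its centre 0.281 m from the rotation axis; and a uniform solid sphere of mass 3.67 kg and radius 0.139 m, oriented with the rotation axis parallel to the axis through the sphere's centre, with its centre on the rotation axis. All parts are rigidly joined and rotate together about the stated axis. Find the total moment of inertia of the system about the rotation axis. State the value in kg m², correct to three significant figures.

Solid sphere: I_cm = (2/5)MR² = (2/5)(3.17)(0.451)² = 0.25791 kg m²; centre at d = 0.281 m, so the parallel axis theorem gives I = 0.25791 + (3.17)(0.281)² = 0.50822 kg m².
Solid sphere: I_cm = (2/5)MR² = (2/5)(3.67)(0.139)² = 0.028363 kg m²; axis through the centre, so I = 0.028363 kg m².
Total I = 0.50822 + 0.028363 = 0.53658 kg m².

0.537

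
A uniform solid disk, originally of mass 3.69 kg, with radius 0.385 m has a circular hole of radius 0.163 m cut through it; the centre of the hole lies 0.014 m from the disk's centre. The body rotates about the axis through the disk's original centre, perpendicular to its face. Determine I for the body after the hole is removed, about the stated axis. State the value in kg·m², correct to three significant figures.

Unpierced body about its centre: I₀ = (1/2)MR² = (1/2)(3.69)(0.385)² = 0.27348 kg·m².
The removed disk has mass m = M·(r/R)² = (3.69)(0.163/0.385)² = 0.66142 kg (same uniform areal density).
Its moment of inertia about the rotation axis (parallel-axis theorem): I_hole = (1/2)mr² + md² = (1/2)(0.66142)(0.163)² + (0.66142)(0.014)² = 0.0089163 kg·m².
Treating the hole as negative mass, I = I₀ − I_hole = 0.27348 − 0.0089163 = 0.26456 kg·m².

0.265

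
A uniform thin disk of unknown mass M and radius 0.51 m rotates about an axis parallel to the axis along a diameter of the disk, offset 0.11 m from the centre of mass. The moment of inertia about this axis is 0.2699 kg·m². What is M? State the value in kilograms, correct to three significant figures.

3.50

I = I_cm + Md² = (1/4)MR² + Md² = M·[0.25·(0.51)² + (0.11)²] = M·0.077125.
So M = 0.2699 / 0.077125 = 3.4995 kg.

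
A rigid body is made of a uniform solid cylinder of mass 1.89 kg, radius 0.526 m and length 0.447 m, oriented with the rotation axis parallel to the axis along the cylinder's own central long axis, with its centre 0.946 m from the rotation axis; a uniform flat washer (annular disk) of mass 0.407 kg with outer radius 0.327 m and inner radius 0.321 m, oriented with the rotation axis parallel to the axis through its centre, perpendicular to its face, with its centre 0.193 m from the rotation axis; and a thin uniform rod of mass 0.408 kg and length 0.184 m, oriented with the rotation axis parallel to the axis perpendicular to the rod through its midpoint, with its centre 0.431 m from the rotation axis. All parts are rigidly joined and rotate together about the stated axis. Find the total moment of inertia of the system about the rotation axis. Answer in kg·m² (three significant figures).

Solid cylinder: I_cm = (1/2)MR² = (1/2)(1.89)(0.526)² = 0.26146 kg·m²; centre at d = 0.946 m, so the parallel axis theorem gives I = 0.26146 + (1.89)(0.946)² = 1.9529 kg·m².
Annular disk: I_cm = (1/2)M(R²+r²) = (1/2)(0.407)[(0.327)² + (0.321)²] = 0.042729 kg·m²; centre at d = 0.193 m, so the parallel axis theorem gives I = 0.042729 + (0.407)(0.193)² = 0.057889 kg·m².
Thin rod: I_cm = (1/12)ML² = (1/12)(0.408)(0.184)² = 0.0011511 kg·m²; centre at d = 0.431 m, so the parallel axis theorem gives I = 0.0011511 + (0.408)(0.431)² = 0.076942 kg·m².
Total I = 1.9529 + 0.057889 + 0.076942 = 2.0877 kg·m².

2.09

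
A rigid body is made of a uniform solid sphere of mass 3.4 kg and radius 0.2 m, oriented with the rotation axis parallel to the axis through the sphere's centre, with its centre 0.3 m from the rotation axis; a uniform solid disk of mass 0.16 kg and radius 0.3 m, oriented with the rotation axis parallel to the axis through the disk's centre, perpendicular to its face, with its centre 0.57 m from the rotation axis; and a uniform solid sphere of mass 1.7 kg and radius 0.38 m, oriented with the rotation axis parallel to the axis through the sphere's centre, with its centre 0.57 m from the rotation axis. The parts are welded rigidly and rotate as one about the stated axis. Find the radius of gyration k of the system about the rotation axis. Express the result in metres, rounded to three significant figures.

Solid sphere: I_cm = (2/5)MR² = (2/5)(3.4)(0.2)² = 0.0544 kg·m²; centre at d = 0.3 m, so I = I_cm + Md² gives I = 0.0544 + (3.4)(0.3)² = 0.3604 kg·m².
Solid disk: I_cm = (1/2)MR² = (1/2)(0.16)(0.3)² = 0.0072 kg·m²; centre at d = 0.57 m, so I = I_cm + Md² gives I = 0.0072 + (0.16)(0.57)² = 0.059184 kg·m².
Solid sphere: I_cm = (2/5)MR² = (2/5)(1.7)(0.38)² = 0.098192 kg·m²; centre at d = 0.57 m, so I = I_cm + Md² gives I = 0.098192 + (1.7)(0.57)² = 0.65052 kg·m².
Total I = 1.0701 kg·m²; total mass M = 5.26 kg.
k = √(I/M) = √(1.0701/5.26) = 0.45105 m.

0.451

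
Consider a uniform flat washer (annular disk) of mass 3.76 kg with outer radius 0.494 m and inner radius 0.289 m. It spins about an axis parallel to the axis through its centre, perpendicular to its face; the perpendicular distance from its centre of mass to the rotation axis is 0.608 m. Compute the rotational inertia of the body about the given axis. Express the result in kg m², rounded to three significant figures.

I_cm = (1/2)M(R²+r²) = (1/2)(3.76)[(0.494)² + (0.289)²] = 0.61581 kg m²; centre at d = 0.608 m, so I = I_cm + Md² gives I = 0.61581 + (3.76)(0.608)² = 2.0057 kg m².

2.01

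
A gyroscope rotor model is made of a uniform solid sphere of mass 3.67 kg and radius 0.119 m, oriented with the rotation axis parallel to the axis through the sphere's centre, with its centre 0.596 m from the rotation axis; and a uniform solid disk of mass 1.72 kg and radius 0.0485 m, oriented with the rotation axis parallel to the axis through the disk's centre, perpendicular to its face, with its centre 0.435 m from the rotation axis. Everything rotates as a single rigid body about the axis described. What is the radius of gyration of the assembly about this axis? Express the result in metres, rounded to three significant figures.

0.554

Solid sphere: I_cm = (2/5)MR² = (2/5)(3.67)(0.119)² = 0.020788 kg m^2; centre at d = 0.596 m, so the parallel axis theorem gives I = 0.020788 + (3.67)(0.596)² = 1.3244 kg m^2.
Solid disk: I_cm = (1/2)MR² = (1/2)(1.72)(0.0485)² = 0.0020229 kg m^2; centre at d = 0.435 m, so the parallel axis theorem gives I = 0.0020229 + (1.72)(0.435)² = 0.32749 kg m^2.
Total I = 1.6519 kg m^2; total mass M = 5.39 kg.
k = √(I/M) = √(1.6519/5.39) = 0.55361 m.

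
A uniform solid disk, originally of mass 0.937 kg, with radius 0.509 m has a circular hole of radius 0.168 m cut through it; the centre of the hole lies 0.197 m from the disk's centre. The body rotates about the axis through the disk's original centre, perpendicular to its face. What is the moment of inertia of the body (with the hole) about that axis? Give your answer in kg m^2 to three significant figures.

0.116

Unpierced body about its centre: I₀ = (1/2)MR² = (1/2)(0.937)(0.509)² = 0.12138 kg m^2.
The removed disk has mass m = M·(r/R)² = (0.937)(0.168/0.509)² = 0.10208 kg (same uniform areal density).
Its moment of inertia about the rotation axis (parallel-axis theorem): I_hole = (1/2)mr² + md² = (1/2)(0.10208)(0.168)² + (0.10208)(0.197)² = 0.005402 kg m^2.
Treating the hole as negative mass, I = I₀ − I_hole = 0.12138 − 0.005402 = 0.11598 kg m^2.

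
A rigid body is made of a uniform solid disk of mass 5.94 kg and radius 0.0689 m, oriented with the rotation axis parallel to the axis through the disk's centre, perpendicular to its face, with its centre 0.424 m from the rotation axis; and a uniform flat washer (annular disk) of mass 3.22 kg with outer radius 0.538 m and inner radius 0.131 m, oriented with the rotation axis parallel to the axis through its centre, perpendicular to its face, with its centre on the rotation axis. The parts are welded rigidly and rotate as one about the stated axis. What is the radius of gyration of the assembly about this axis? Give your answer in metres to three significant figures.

0.415

Solid disk: I_cm = (1/2)MR² = (1/2)(5.94)(0.0689)² = 0.014099 kg m²; centre at d = 0.424 m, so the parallel axis theorem gives I = 0.014099 + (5.94)(0.424)² = 1.082 kg m².
Annular disk: I_cm = (1/2)M(R²+r²) = (1/2)(3.22)[(0.538)² + (0.131)²] = 0.49363 kg m²; axis through the centre, so I = 0.49363 kg m².
Total I = 1.5756 kg m²; total mass M = 9.16 kg.
k = √(I/M) = √(1.5756/9.16) = 0.41474 m.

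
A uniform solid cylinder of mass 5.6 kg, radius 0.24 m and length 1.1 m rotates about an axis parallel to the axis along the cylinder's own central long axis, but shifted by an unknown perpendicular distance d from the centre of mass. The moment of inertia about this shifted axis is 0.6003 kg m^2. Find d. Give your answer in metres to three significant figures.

0.280

About the centre-of-mass axis, I_cm = (1/2)MR² = (1/2)(5.6)(0.24)² = 0.16128 kg m^2.
Parallel axis theorem: I = I_cm + Md², so Md² = 0.6003 − 0.16128 = 0.43902 kg m^2.
d = √(0.43902 / 5.6) = 0.27999 m.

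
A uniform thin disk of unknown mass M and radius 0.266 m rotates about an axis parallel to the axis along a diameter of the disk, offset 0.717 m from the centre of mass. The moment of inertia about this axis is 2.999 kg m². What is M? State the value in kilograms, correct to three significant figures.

I = I_cm + Md² = (1/4)MR² + Md² = M·[0.25·(0.266)² + (0.717)²] = M·0.53178.
So M = 2.999 / 0.53178 = 5.6396 kg.

5.64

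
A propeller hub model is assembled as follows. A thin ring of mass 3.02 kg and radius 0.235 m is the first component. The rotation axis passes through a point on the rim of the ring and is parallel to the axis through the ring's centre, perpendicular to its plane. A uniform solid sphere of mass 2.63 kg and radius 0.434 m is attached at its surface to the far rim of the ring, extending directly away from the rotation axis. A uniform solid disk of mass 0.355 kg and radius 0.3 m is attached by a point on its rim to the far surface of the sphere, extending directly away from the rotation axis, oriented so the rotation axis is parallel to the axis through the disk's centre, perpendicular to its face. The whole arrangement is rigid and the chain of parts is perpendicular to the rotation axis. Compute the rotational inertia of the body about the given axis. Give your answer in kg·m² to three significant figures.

Thin ring: I_cm = MR² = (3.02)(0.235)² = 0.16678 kg·m²; centre at d = 0.235 m, so the parallel axis theorem gives I = 0.16678 + (3.02)(0.235)² = 0.33356 kg·m².
Solid sphere: I_cm = (2/5)MR² = (2/5)(2.63)(0.434)² = 0.19815 kg·m²; centre at d = 0.235 + 0.235 + 0.434 = 0.904 m, so the parallel axis theorem gives I = 0.19815 + (2.63)(0.904)² = 2.3474 kg·m².
Solid disk: I_cm = (1/2)MR² = (1/2)(0.355)(0.3)² = 0.015975 kg·m²; centre at d = 0.235 + 0.235 + 0.434 + 0.434 + 0.3 = 1.638 m, so the parallel axis theorem gives I = 0.015975 + (0.355)(1.638)² = 0.96846 kg·m².
Total I = 0.33356 + 2.3474 + 0.96846 = 3.6494 kg·m².

3.65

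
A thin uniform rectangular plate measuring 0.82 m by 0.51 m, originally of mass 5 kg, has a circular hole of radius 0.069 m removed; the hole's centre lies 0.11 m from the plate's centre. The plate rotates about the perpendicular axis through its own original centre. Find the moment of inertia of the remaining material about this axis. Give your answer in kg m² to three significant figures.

Unpierced body about its centre: I₀ = (1/12)M(a²+b²) = (1/12)(5)[(0.82)² + (0.51)²] = 0.38854 kg m².
The removed disk has mass m = M·πr²/(ab) = (5)·π(0.069)²/(0.82·0.51) = 0.17883 kg (same uniform areal density).
Its moment of inertia about the rotation axis (parallel-axis theorem): I_hole = (1/2)mr² + md² = (1/2)(0.17883)(0.069)² + (0.17883)(0.11)² = 0.0025895 kg m².
Treating the hole as negative mass, I = I₀ − I_hole = 0.38854 − 0.0025895 = 0.38595 kg m².

0.386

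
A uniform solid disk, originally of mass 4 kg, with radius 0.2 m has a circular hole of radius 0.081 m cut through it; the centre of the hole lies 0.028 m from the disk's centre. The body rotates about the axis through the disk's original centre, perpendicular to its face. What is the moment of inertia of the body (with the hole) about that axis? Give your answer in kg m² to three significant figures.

Unpierced body about its centre: I₀ = (1/2)MR² = (1/2)(4)(0.2)² = 0.08 kg m².
The removed disk has mass m = M·(r/R)² = (4)(0.081/0.2)² = 0.6561 kg (same uniform areal density).
Its moment of inertia about the rotation axis (parallel-axis theorem): I_hole = (1/2)mr² + md² = (1/2)(0.6561)(0.081)² + (0.6561)(0.028)² = 0.0026667 kg m².
Treating the hole as negative mass, I = I₀ − I_hole = 0.08 − 0.0026667 = 0.077333 kg m².

0.0773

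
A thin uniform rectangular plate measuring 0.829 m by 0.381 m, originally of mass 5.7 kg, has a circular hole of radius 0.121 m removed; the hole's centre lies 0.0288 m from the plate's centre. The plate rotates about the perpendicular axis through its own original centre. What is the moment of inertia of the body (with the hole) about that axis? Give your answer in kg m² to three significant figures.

Unpierced body about its centre: I₀ = (1/12)M(a²+b²) = (1/12)(5.7)[(0.829)² + (0.381)²] = 0.39539 kg m².
The removed disk has mass m = M·πr²/(ab) = (5.7)·π(0.121)²/(0.829·0.381) = 0.83007 kg (same uniform areal density).
Its moment of inertia about the rotation axis (parallel-axis theorem): I_hole = (1/2)mr² + md² = (1/2)(0.83007)(0.121)² + (0.83007)(0.0288)² = 0.006765 kg m².
Treating the hole as negative mass, I = I₀ − I_hole = 0.39539 − 0.006765 = 0.38863 kg m².

0.389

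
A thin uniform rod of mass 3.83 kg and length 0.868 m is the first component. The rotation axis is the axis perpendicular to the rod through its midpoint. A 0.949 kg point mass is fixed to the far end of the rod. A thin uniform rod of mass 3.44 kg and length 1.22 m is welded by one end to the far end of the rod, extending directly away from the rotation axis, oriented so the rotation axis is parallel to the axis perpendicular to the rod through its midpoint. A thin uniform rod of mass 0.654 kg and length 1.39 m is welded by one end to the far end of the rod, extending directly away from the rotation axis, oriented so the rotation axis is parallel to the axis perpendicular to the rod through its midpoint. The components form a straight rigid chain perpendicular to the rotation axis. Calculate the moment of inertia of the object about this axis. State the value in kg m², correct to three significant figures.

Thin rod: I_cm = (1/12)ML² = (1/12)(3.83)(0.868)² = 0.24047 kg m²; axis through the centre, so I = 0.24047 kg m².
Point mass: I_cm = 0; centre at d = 0.434 m, so I = I_cm + Md² gives I = 0 + (0.949)(0.434)² = 0.17875 kg m².
Thin rod: I_cm = (1/12)ML² = (1/12)(3.44)(1.22)² = 0.42667 kg m²; centre at d = 0.434 + 0.61 = 1.044 m, so I = I_cm + Md² gives I = 0.42667 + (3.44)(1.044)² = 4.1761 kg m².
Thin rod: I_cm = (1/12)ML² = (1/12)(0.654)(1.39)² = 0.1053 kg m²; centre at d = 0.434 + 0.61 + 0.61 + 0.695 = 2.349 m, so I = I_cm + Md² gives I = 0.1053 + (0.654)(2.349)² = 3.7139 kg m².
Total I = 0.24047 + 0.17875 + 4.1761 + 3.7139 = 8.3092 kg m².

8.31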